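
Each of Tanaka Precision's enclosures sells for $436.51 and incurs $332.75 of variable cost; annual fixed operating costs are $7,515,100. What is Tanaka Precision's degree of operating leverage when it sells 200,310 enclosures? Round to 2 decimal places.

1.57

At 200,310 units, contribution = 200,310 × $103.76 = $20,784,165.60.
EBIT = $20,784,165.60 − $7,515,100 = $13,269,065.60.
Degree of operating leverage = $20,784,165.60 / $13,269,065.60 = 1.5664.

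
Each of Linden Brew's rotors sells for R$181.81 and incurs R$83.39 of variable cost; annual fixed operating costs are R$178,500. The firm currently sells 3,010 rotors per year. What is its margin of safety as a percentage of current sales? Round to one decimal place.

Unit CM = price − variable cost = R$181.81 − R$83.39 = R$98.42. Break-even units = R$178,500 ÷ R$98.42 = 1,813.66; break-even revenue = 1,813.66 × R$181.81 = R$329,740.75.
Actual sales revenue = 3,010 × R$181.81 = R$547,248.10.
Margin of safety = (R$547,248.10 − R$329,740.75) ÷ R$547,248.10 = 39.7%.

39.7%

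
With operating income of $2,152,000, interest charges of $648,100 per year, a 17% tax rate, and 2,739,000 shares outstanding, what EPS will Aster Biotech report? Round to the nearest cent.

$0.46

Pre-tax income = $2,152,000 − $648,100.00 = $1,503,900.00.
After tax at 17%: net income = $1,503,900.00 × 0.83 = $1,248,237.00.
Per share: $1,248,237.00 / 2,739,000 shares = $0.46.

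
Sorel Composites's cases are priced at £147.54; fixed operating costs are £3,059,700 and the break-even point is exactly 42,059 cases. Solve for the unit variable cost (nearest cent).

At break-even, FC = Q × (P − VC), so P − VC = £3,059,700 ÷ 42,059 = £72.7478.
Hence VC = price − CM = £147.54 − £72.7478 = £74.79.

£74.79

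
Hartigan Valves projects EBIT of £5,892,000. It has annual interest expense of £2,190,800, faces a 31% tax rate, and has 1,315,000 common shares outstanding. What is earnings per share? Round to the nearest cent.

Pre-tax income = £5,892,000 − £2,190,800.00 = £3,701,200.00.
After tax at 31%: net income = £3,701,200.00 × 0.69 = £2,553,828.00.
EPS = £2,553,828.00 ÷ 1,315,000 = £1.94.

£1.94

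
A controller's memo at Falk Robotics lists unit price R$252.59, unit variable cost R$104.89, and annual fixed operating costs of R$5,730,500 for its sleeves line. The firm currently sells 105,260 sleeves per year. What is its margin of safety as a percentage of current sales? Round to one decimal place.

Unit CM = price − variable cost = R$252.59 − R$104.89 = R$147.70. Break-even units = R$5,730,500 ÷ R$147.70 = 38,798.24; break-even revenue = 38,798.24 × R$252.59 = R$9,800,047.36.
Current sales = 105,260 × R$252.59 = R$26,587,623.40.
Margin of safety = (R$26,587,623.40 − R$9,800,047.36) ÷ R$26,587,623.40 = 63.1%.

63.1%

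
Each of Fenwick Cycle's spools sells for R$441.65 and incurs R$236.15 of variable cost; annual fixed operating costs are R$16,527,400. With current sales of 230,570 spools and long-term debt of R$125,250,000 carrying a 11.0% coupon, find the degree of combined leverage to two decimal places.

Contribution at this volume is 230,570 × R$205.50 = R$47,382,135.00.
Subtracting fixed costs: EBIT = R$47,382,135.00 − R$16,527,400 = R$30,854,735.00. Interest = R$13,777,500.00, so EBIT − I = R$17,077,235.00.
Degree of total leverage = total CM / (EBIT − interest) = R$47,382,135.00 / R$17,077,235.00 = 2.7746.

2.77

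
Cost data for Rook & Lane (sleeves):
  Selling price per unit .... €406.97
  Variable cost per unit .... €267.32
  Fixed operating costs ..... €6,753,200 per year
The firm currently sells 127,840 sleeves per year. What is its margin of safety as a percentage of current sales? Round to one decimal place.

62.2%

Contribution margin per unit = €406.97 − €267.32 = €139.65. Break-even units = €6,753,200 ÷ €139.65 = 48,358.04; break-even revenue = 48,358.04 × €406.97 = €19,680,270.71.
Actual sales revenue = 127,840 × €406.97 = €52,027,044.80.
Margin of safety = (€52,027,044.80 − €19,680,270.71) ÷ €52,027,044.80 = 62.2%.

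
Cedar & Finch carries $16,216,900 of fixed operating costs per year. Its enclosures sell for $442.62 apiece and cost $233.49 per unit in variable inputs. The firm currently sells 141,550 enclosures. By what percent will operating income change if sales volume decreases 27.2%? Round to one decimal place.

-60.2%

Total contribution margin = 141,550 × $209.13 = $29,602,351.50.
Operating income = contribution − fixed costs = $29,602,351.50 − $16,216,900 = $13,385,451.50.
DOL = contribution ÷ EBIT = $29,602,351.50 ÷ $13,385,451.50 = 2.2115.
So EBIT moves 2.2115 × (-27.2%) = -60.2%.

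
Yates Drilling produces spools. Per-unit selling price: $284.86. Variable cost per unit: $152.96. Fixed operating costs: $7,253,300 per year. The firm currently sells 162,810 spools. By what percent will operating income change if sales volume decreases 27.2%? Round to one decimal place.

-41.1%

Contribution at this volume is 162,810 × $131.90 = $21,474,639.00.
Subtracting fixed costs: EBIT = $21,474,639.00 − $7,253,300 = $14,221,339.00.
So DOL = total CM / EBIT = $21,474,639.00 / $14,221,339.00 = 1.5100.
%ΔEBIT = DOL × %ΔSales = 1.5100 × -27.2% = -41.1%.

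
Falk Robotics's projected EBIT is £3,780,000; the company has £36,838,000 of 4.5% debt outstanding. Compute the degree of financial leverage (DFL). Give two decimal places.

1.78

Interest = £1,657,710.00.
Degree of financial leverage = EBIT / (EBIT − interest) = £3,780,000 / £2,122,290.00 = 1.7811.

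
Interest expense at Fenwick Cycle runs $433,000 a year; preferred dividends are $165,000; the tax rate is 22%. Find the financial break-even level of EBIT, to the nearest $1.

Grossing the preferred dividend up to pre-tax terms: $165,000 / (1 − 0.22) = $211,538.46.
Financial break-even EBIT = interest + D_p ÷ (1 − t) = $433,000 + $211,538.46 = $644,538.46.

$644,538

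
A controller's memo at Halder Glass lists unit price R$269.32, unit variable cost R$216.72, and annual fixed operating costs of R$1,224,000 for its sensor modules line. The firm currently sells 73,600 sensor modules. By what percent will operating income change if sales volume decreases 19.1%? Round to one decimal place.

-27.9%

At 73,600 units, contribution = 73,600 × R$52.60 = R$3,871,360.00.
Operating income = contribution − fixed costs = R$3,871,360.00 − R$1,224,000 = R$2,647,360.00.
DOL = contribution ÷ EBIT = R$3,871,360.00 ÷ R$2,647,360.00 = 1.4623.
Operating income changes by 1.4623 × -19.1% = -27.9%.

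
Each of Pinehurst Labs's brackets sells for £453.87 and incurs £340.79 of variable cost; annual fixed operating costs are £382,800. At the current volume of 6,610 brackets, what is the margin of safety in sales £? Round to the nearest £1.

Contribution margin per unit = £453.87 − £340.79 = £113.08. Break-even units = £382,800 ÷ £113.08 = 3,385.21; break-even revenue = 3,385.21 × £453.87 = £1,536,447.08.
Current sales = 6,610 × £453.87 = £3,000,080.70.
Margin of safety = £3,000,080.70 − £1,536,447.08 = £1,463,634.

£1,463,634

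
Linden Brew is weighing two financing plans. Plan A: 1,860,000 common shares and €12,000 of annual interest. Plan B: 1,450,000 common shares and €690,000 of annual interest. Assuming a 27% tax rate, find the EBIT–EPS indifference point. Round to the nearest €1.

At indifference, (EBIT − 12,000)(1 − t)/1,860,000 = (EBIT − 690,000)(1 − t)/1,450,000.
Cancelling (1 − t) and cross-multiplying: 1,450,000·(EBIT − 12,000) = 1,860,000·(EBIT − 690,000).
Solving, EBIT = (690,000·1,860,000 − 12,000·1,450,000) / (1,860,000 − 1,450,000) = 1,266,000,000,000 / 410,000 = 3,087,804.88.

€3,087,805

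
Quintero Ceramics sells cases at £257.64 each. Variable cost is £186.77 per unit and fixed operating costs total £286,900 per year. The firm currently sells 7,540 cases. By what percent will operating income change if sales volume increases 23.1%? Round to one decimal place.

At 7,540 units, contribution = 7,540 × £70.87 = £534,359.80.
Operating income = contribution − fixed costs = £534,359.80 − £286,900 = £247,459.80.
So DOL = total CM / EBIT = £534,359.80 / £247,459.80 = 2.1594.
%ΔEBIT = DOL × %ΔSales = 2.1594 × +23.1% = +49.9%.

+49.9%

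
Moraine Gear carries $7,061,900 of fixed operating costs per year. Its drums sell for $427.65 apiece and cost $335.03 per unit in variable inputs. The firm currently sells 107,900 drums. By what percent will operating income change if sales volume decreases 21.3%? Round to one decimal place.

-72.6%

At 107,900 units, contribution = 107,900 × $92.62 = $9,993,698.00.
Operating income = contribution − fixed costs = $9,993,698.00 − $7,061,900 = $2,931,798.00.
DOL = contribution ÷ EBIT = $9,993,698.00 ÷ $2,931,798.00 = 3.4087.
%ΔEBIT = DOL × %ΔSales = 3.4087 × -21.3% = -72.6%.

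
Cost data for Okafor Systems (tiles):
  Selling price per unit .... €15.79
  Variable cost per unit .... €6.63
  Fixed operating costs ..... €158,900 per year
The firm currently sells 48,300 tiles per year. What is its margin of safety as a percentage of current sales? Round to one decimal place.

Unit CM = price − variable cost = €15.79 − €6.63 = €9.16. Break-even units = €158,900 ÷ €9.16 = 17,347.16; break-even revenue = 17,347.16 × €15.79 = €273,911.68.
Actual sales revenue = 48,300 × €15.79 = €762,657.00.
Margin of safety = (€762,657.00 − €273,911.68) ÷ €762,657.00 = 64.1%.

64.1%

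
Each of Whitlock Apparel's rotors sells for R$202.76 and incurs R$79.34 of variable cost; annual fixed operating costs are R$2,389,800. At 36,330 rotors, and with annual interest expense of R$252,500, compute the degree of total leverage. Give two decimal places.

Contribution at this volume is 36,330 × R$123.42 = R$4,483,848.60.
Subtracting fixed costs: EBIT = R$4,483,848.60 − R$2,389,800 = R$2,094,048.60. Interest = R$252,500.00, so EBIT − I = R$1,841,548.60.
Degree of total leverage = total CM / (EBIT − interest) = R$4,483,848.60 / R$1,841,548.60 = 2.4348.

2.43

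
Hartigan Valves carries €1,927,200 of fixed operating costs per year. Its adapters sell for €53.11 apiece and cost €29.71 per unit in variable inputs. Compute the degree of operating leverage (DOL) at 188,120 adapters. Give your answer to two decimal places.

1.78

At 188,120 units, contribution = 188,120 × €23.40 = €4,402,008.00.
Operating income = contribution − fixed costs = €4,402,008.00 − €1,927,200 = €2,474,808.00.
So DOL = total CM / EBIT = €4,402,008.00 / €2,474,808.00 = 1.7787.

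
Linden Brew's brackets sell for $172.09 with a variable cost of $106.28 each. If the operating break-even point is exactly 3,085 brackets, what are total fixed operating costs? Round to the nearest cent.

Each unit contributes $172.09 − $106.28 = $65.81.
Since BE = FC / CM, FC = 3,085 × $65.81 = $203,023.85.

$203,023.85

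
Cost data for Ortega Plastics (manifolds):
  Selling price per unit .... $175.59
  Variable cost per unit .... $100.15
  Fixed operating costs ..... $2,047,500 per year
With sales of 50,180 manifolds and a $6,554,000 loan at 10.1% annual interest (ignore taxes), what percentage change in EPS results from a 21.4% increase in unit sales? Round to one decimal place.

+75.3%

Contribution at this volume is 50,180 × $75.44 = $3,785,579.20.
Operating income = contribution − fixed costs = $3,785,579.20 − $2,047,500 = $1,738,079.20.
Interest = $661,954.00, so EBIT − I = $1,076,125.20.
Degree of combined leverage = contribution ÷ (EBIT − I) = $3,785,579.20 ÷ $1,076,125.20 = 3.5178.
%ΔEPS = DCL × %ΔSales = 3.5178 × +21.4% = +75.3%.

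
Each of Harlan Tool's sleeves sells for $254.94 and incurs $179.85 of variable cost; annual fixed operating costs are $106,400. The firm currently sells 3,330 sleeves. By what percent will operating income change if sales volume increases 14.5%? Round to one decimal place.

+25.2%

Total contribution margin = 3,330 × $75.09 = $250,049.70.
EBIT = $250,049.70 − $106,400 = $143,649.70.
Degree of operating leverage = $250,049.70 / $143,649.70 = 1.7407.
So EBIT moves 1.7407 × (+14.5%) = +25.2%.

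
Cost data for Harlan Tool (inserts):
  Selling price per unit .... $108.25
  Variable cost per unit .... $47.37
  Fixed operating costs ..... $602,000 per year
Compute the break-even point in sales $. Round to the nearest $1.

Contribution margin per unit = $108.25 − $47.37 = $60.88, a CM ratio of $60.88 ÷ $108.25 = 0.5624.
Break-even revenue = fixed costs × price ÷ CM = $602,000 × $108.25 ÷ $60.88 = $1,070,409.

$1,070,409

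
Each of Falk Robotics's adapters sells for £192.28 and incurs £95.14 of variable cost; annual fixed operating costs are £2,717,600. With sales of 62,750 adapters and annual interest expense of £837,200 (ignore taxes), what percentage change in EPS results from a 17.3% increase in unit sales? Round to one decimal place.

+41.5%

Total contribution margin = 62,750 × £97.14 = £6,095,535.00.
Subtracting fixed costs: EBIT = £6,095,535.00 − £2,717,600 = £3,377,935.00.
Interest = £837,200.00, so EBIT − I = £2,540,735.00.
DCL = total CM / (EBIT − I) = £6,095,535.00 / £2,540,735.00 = 2.3991.
%ΔEPS = DCL × %ΔSales = 2.3991 × +17.3% = +41.5%.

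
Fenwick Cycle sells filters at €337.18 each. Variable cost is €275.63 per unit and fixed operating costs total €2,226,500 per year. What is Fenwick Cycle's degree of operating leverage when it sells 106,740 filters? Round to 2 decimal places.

1.51

At 106,740 units, contribution = 106,740 × €61.55 = €6,569,847.00.
Operating income = contribution − fixed costs = €6,569,847.00 − €2,226,500 = €4,343,347.00.
Degree of operating leverage = €6,569,847.00 / €4,343,347.00 = 1.5126.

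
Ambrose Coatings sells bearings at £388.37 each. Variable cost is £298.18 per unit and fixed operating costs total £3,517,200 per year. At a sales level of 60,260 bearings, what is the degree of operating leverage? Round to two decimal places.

2.83

Total contribution margin = 60,260 × £90.19 = £5,434,849.40.
Operating income = contribution − fixed costs = £5,434,849.40 − £3,517,200 = £1,917,649.40.
So DOL = total CM / EBIT = £5,434,849.40 / £1,917,649.40 = 2.8341.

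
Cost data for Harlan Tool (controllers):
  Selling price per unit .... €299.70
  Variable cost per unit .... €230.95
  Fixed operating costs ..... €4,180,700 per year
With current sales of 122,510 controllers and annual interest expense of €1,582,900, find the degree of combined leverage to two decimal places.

3.17

Contribution at this volume is 122,510 × €68.75 = €8,422,562.50.
EBIT = €8,422,562.50 − €4,180,700 = €4,241,862.50. Interest = €1,582,900.00, so EBIT − I = €2,658,962.50.
DCL = contribution ÷ (EBIT − I) = €8,422,562.50 ÷ €2,658,962.50 = 3.1676.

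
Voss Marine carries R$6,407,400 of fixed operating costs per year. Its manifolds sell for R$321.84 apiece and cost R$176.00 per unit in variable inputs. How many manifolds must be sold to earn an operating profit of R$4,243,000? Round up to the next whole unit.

Each unit contributes R$321.84 − R$176.00 = R$145.84.
Required volume = (fixed costs + target profit) ÷ CM = (R$6,407,400 + R$4,243,000) ÷ R$145.84 = 73,027.98, so 73,028 manifolds.

73,028 manifolds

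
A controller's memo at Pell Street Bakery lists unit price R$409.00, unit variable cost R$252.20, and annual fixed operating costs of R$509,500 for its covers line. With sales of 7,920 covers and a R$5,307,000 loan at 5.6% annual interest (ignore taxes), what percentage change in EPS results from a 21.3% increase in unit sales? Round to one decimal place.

+60.8%

Contribution at this volume is 7,920 × R$156.80 = R$1,241,856.00.
EBIT = R$1,241,856.00 − R$509,500 = R$732,356.00.
Interest = R$297,192.00, so EBIT − I = R$435,164.00.
DCL = total CM / (EBIT − I) = R$1,241,856.00 / R$435,164.00 = 2.8538.
EPS therefore changes by 2.8538 × (+21.3%) = +60.8%.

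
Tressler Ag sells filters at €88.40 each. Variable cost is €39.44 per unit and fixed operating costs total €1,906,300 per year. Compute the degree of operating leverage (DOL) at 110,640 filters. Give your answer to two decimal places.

Total contribution margin = 110,640 × €48.96 = €5,416,934.40.
EBIT = €5,416,934.40 − €1,906,300 = €3,510,634.40.
So DOL = total CM / EBIT = €5,416,934.40 / €3,510,634.40 = 1.5430.

1.54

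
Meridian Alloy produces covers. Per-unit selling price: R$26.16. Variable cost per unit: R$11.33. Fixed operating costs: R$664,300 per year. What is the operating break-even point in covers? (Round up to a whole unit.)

Contribution margin per unit = R$26.16 − R$11.33 = R$14.83.
Break-even Q = R$664,300 / R$14.83 = 44,794.34 → 44,795 covers.

44,795 covers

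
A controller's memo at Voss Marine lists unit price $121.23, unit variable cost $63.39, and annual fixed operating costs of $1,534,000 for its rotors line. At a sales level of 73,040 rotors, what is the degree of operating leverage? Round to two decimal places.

1.57

Total contribution margin = 73,040 × $57.84 = $4,224,633.60.
Operating income = contribution − fixed costs = $4,224,633.60 − $1,534,000 = $2,690,633.60.
So DOL = total CM / EBIT = $4,224,633.60 / $2,690,633.60 = 1.5701.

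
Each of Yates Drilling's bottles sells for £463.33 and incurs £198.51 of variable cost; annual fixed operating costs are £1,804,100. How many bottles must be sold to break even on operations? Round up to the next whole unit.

Unit CM = price − variable cost = £463.33 − £198.51 = £264.82.
Break-even Q = £1,804,100 / £264.82 = 6,812.55 → 6,813 bottles.

6,813 bottles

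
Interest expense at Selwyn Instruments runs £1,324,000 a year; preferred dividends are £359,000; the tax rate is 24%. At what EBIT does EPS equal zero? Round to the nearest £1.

Grossing the preferred dividend up to pre-tax terms: £359,000 / (1 − 0.24) = £472,368.42.
EPS = 0 when EBIT covers interest plus the pre-tax preferred burden: £1,324,000 + £472,368.42 = £1,796,368.42.

£1,796,368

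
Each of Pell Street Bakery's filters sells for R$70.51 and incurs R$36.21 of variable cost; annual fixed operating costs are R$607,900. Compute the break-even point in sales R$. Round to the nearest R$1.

R$1,249,651

Contribution margin per unit = R$70.51 − R$36.21 = R$34.30, a CM ratio of R$34.30 ÷ R$70.51 = 0.4865.
Break-even sales = FC ÷ CM ratio = R$607,900 × R$70.51 / R$34.30 = R$1,249,651.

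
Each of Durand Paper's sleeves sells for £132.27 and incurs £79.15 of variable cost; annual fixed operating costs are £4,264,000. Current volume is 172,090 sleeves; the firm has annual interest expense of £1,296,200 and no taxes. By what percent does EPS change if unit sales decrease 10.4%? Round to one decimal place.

-26.5%

Total contribution margin = 172,090 × £53.12 = £9,141,420.80.
Subtracting fixed costs: EBIT = £9,141,420.80 − £4,264,000 = £4,877,420.80.
Interest = £1,296,200.00, so EBIT − I = £3,581,220.80.
DCL = total CM / (EBIT − I) = £9,141,420.80 / £3,581,220.80 = 2.5526.
EPS therefore changes by 2.5526 × (-10.4%) = -26.5%.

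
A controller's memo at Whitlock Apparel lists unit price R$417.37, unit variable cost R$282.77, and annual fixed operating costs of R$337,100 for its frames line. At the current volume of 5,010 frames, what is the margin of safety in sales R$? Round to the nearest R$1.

R$1,045,738

Unit CM = price − variable cost = R$417.37 − R$282.77 = R$134.60. Break-even units = R$337,100 ÷ R$134.60 = 2,504.46; break-even revenue = 2,504.46 × R$417.37 = R$1,045,285.49.
Actual sales revenue = 5,010 × R$417.37 = R$2,091,023.70.
Margin of safety = R$2,091,023.70 − R$1,045,285.49 = R$1,045,738.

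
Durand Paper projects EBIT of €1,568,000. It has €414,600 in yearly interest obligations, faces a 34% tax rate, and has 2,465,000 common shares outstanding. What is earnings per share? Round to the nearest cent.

€0.31

Interest = €414,600.00, so EBT = €1,568,000 − €414,600.00 = €1,153,400.00.
Net income = €1,153,400.00 × (1 − 0.34) = €761,244.00.
EPS = €761,244.00 ÷ 2,465,000 = €0.31.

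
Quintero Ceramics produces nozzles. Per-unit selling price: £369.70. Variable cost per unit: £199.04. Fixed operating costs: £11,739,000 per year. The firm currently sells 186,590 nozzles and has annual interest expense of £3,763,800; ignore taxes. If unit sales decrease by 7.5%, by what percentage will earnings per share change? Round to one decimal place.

At 186,590 units, contribution = 186,590 × £170.66 = £31,843,449.40.
Subtracting fixed costs: EBIT = £31,843,449.40 − £11,739,000 = £20,104,449.40.
Interest = £3,763,800.00, so EBIT − I = £16,340,649.40.
Degree of combined leverage = contribution ÷ (EBIT − I) = £31,843,449.40 ÷ £16,340,649.40 = 1.9487.
%ΔEPS = DCL × %ΔSales = 1.9487 × -7.5% = -14.6%.

-14.6%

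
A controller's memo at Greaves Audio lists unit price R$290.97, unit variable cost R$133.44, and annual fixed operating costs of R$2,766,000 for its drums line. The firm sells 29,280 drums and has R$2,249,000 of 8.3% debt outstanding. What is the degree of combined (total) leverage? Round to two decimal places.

2.78

Total contribution margin = 29,280 × R$157.53 = R$4,612,478.40.
EBIT = R$4,612,478.40 − R$2,766,000 = R$1,846,478.40. Interest = R$186,667.00.
DOL = R$4,612,478.40 ÷ R$1,846,478.40 = 2.4980; DFL = R$1,846,478.40 ÷ R$1,659,811.40 = 1.1125.
Combined leverage = 2.4980 × 1.1125 = 2.7790.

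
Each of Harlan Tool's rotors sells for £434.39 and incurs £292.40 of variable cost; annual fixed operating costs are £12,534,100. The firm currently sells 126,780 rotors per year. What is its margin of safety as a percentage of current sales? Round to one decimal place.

30.4%

Contribution margin per unit = £434.39 − £292.40 = £141.99. Break-even units = £12,534,100 ÷ £141.99 = 88,274.53; break-even revenue = 88,274.53 × £434.39 = £38,345,571.51.
Current sales = 126,780 × £434.39 = £55,071,964.20.
Margin of safety = (£55,071,964.20 − £38,345,571.51) ÷ £55,071,964.20 = 30.4%.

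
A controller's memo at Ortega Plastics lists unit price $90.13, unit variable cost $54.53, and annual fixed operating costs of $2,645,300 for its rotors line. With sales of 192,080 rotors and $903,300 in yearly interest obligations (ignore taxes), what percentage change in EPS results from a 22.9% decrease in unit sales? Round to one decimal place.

-47.6%

Contribution at this volume is 192,080 × $35.60 = $6,838,048.00.
EBIT = $6,838,048.00 − $2,645,300 = $4,192,748.00.
Interest = $903,300.00, so EBIT − I = $3,289,448.00.
DCL = total CM / (EBIT − I) = $6,838,048.00 / $3,289,448.00 = 2.0788.
EPS therefore changes by 2.0788 × (-22.9%) = -47.6%.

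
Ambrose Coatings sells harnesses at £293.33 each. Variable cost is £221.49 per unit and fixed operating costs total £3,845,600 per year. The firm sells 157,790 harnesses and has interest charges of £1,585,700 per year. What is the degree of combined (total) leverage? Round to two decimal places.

Total contribution margin = 157,790 × £71.84 = £11,335,633.60.
EBIT = £11,335,633.60 − £3,845,600 = £7,490,033.60. Interest = £1,585,700.00.
DOL = £11,335,633.60 ÷ £7,490,033.60 = 1.5134; DFL = £7,490,033.60 ÷ £5,904,333.60 = 1.2686.
Combined leverage = 1.5134 × 1.2686 = 1.9199.

1.92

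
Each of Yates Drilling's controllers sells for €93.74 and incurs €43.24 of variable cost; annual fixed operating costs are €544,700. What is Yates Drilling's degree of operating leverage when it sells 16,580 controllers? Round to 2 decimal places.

2.86

At 16,580 units, contribution = 16,580 × €50.50 = €837,290.00.
Subtracting fixed costs: EBIT = €837,290.00 − €544,700 = €292,590.00.
So DOL = total CM / EBIT = €837,290.00 / €292,590.00 = 2.8616.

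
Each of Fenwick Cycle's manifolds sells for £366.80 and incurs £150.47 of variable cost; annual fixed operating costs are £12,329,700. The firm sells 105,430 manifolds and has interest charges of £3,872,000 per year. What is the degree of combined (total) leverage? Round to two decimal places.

3.45

Total contribution margin = 105,430 × £216.33 = £22,807,671.90.
Subtracting fixed costs: EBIT = £22,807,671.90 − £12,329,700 = £10,477,971.90. Interest = £3,872,000.00, so EBIT − I = £6,605,971.90.
DCL = contribution ÷ (EBIT − I) = £22,807,671.90 ÷ £6,605,971.90 = 3.4526.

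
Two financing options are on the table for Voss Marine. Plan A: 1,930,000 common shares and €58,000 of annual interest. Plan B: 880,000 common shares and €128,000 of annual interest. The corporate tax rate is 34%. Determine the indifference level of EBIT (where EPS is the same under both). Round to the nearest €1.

Set EPS_A = EPS_B: (EBIT − €58,000)(1 − 0.34) ÷ 1,930,000 = (EBIT − €128,000)(1 − 0.34) ÷ 880,000.
The (1 − t) factor cancels: (EBIT − 58,000) × 880,000 = (EBIT − 128,000) × 1,930,000.
EBIT × (1,930,000 − 880,000) = 128,000 × 1,930,000 − 58,000 × 880,000 = 196,000,000,000, so EBIT = 196,000,000,000 ÷ 1,050,000 = 186,666.67.

€186,667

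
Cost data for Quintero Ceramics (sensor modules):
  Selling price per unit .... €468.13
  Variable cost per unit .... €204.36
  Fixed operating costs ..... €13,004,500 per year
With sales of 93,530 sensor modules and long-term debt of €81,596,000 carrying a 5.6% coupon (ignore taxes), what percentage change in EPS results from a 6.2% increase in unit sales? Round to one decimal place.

Contribution at this volume is 93,530 × €263.77 = €24,670,408.10.
Subtracting fixed costs: EBIT = €24,670,408.10 − €13,004,500 = €11,665,908.10.
Interest = €4,569,376.00, so EBIT − I = €7,096,532.10.
DCL = total CM / (EBIT − I) = €24,670,408.10 / €7,096,532.10 = 3.4764.
EPS therefore changes by 3.4764 × (+6.2%) = +21.6%.

+21.6%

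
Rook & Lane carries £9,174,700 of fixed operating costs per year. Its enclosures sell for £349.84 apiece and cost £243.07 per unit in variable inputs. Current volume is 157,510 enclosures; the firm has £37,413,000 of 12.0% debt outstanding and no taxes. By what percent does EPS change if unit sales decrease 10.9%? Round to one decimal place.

-58.1%

Contribution at this volume is 157,510 × £106.77 = £16,817,342.70.
Operating income = contribution − fixed costs = £16,817,342.70 − £9,174,700 = £7,642,642.70.
Interest = £4,489,560.00, so EBIT − I = £3,153,082.70.
DCL = total CM / (EBIT − I) = £16,817,342.70 / £3,153,082.70 = 5.3336.
EPS therefore changes by 5.3336 × (-10.9%) = -58.1%.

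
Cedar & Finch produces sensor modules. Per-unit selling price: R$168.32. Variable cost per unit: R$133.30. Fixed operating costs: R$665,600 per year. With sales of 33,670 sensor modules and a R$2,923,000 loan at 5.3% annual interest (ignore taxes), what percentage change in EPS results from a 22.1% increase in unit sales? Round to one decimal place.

Total contribution margin = 33,670 × R$35.02 = R$1,179,123.40.
Subtracting fixed costs: EBIT = R$1,179,123.40 − R$665,600 = R$513,523.40.
After interest of R$154,919.00, pre-tax earnings = R$358,604.40.
DCL = total CM / (EBIT − I) = R$1,179,123.40 / R$358,604.40 = 3.2881.
%ΔEPS = DCL × %ΔSales = 3.2881 × +22.1% = +72.7%.

+72.7%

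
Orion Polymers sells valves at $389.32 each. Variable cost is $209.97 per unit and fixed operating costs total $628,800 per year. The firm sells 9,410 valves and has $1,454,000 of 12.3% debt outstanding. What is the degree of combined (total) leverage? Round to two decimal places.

1.92

Contribution at this volume is 9,410 × $179.35 = $1,687,683.50.
EBIT = $1,687,683.50 − $628,800 = $1,058,883.50. Interest = $178,842.00, so EBIT − I = $880,041.50.
DCL = contribution ÷ (EBIT − I) = $1,687,683.50 ÷ $880,041.50 = 1.9177.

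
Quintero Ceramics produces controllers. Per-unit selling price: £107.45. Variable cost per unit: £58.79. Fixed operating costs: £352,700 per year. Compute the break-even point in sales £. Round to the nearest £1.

Contribution margin per unit = £107.45 − £58.79 = £48.66, a CM ratio of £48.66 ÷ £107.45 = 0.4529.
Break-even revenue = fixed costs × price ÷ CM = £352,700 × £107.45 ÷ £48.66 = £778,825.

£778,825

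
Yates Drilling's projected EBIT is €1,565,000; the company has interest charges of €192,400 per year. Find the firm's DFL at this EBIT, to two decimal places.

Annual interest charges come to €192,400.00.
Degree of financial leverage = EBIT / (EBIT − interest) = €1,565,000 / €1,372,600.00 = 1.1402.

1.14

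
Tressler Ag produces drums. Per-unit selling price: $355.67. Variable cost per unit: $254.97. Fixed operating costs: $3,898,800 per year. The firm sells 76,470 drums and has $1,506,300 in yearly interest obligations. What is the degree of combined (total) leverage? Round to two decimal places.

Total contribution margin = 76,470 × $100.70 = $7,700,529.00.
EBIT = $7,700,529.00 − $3,898,800 = $3,801,729.00. Interest = $1,506,300.00.
DOL = $7,700,529.00 ÷ $3,801,729.00 = 2.0255; DFL = $3,801,729.00 ÷ $2,295,429.00 = 1.6562.
Combined leverage = 2.0255 × 1.6562 = 3.3546.

3.35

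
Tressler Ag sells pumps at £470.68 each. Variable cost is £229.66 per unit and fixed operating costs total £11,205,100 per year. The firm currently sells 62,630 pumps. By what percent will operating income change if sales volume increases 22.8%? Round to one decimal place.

+88.5%

Contribution at this volume is 62,630 × £241.02 = £15,095,082.60.
EBIT = £15,095,082.60 − £11,205,100 = £3,889,982.60.
So DOL = total CM / EBIT = £15,095,082.60 / £3,889,982.60 = 3.8805.
So EBIT moves 3.8805 × (+22.8%) = +88.5%.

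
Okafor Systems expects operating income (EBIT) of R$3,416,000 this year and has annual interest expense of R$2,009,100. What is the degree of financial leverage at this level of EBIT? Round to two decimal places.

Interest = R$2,009,100.00.
DFL = EBIT ÷ (EBIT − I) = R$3,416,000 ÷ (R$3,416,000 − R$2,009,100.00) = R$3,416,000 ÷ R$1,406,900.00 = 2.4280.

2.43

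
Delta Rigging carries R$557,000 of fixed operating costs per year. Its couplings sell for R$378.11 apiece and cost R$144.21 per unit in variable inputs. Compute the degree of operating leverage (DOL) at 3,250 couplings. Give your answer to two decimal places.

3.74

Contribution at this volume is 3,250 × R$233.90 = R$760,175.00.
Operating income = contribution − fixed costs = R$760,175.00 − R$557,000 = R$203,175.00.
DOL = contribution ÷ EBIT = R$760,175.00 ÷ R$203,175.00 = 3.7415.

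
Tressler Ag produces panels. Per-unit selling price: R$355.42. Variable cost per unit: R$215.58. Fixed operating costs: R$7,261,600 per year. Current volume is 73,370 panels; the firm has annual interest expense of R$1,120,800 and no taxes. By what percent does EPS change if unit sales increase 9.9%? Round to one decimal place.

At 73,370 units, contribution = 73,370 × R$139.84 = R$10,260,060.80.
Operating income = contribution − fixed costs = R$10,260,060.80 − R$7,261,600 = R$2,998,460.80.
Interest = R$1,120,800.00, so EBIT − I = R$1,877,660.80.
DCL = total CM / (EBIT − I) = R$10,260,060.80 / R$1,877,660.80 = 5.4643.
%ΔEPS = DCL × %ΔSales = 5.4643 × +9.9% = +54.1%.

+54.1%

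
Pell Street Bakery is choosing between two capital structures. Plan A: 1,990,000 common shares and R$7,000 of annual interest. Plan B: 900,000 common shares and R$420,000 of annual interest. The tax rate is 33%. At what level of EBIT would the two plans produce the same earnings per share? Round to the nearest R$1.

Set EPS_A = EPS_B: (EBIT − R$7,000)(1 − 0.33) ÷ 1,990,000 = (EBIT − R$420,000)(1 − 0.33) ÷ 900,000.
Cancelling (1 − t) and cross-multiplying: 900,000·(EBIT − 7,000) = 1,990,000·(EBIT − 420,000).
Solving, EBIT = (420,000·1,990,000 − 7,000·900,000) / (1,990,000 − 900,000) = 829,500,000,000 / 1,090,000 = 761,009.17.

R$761,009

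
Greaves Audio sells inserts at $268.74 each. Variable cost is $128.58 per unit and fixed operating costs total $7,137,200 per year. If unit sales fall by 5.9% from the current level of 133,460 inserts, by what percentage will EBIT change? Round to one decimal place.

-9.5%

At 133,460 units, contribution = 133,460 × $140.16 = $18,705,753.60.
Subtracting fixed costs: EBIT = $18,705,753.60 − $7,137,200 = $11,568,553.60.
So DOL = total CM / EBIT = $18,705,753.60 / $11,568,553.60 = 1.6169.
Operating income changes by 1.6169 × -5.9% = -9.5%.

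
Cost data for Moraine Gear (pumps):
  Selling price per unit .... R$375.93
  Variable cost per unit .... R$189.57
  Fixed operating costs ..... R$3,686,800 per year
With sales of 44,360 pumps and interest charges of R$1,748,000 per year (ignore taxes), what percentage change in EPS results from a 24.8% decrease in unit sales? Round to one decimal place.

Contribution at this volume is 44,360 × R$186.36 = R$8,266,929.60.
EBIT = R$8,266,929.60 − R$3,686,800 = R$4,580,129.60.
After interest of R$1,748,000.00, pre-tax earnings = R$2,832,129.60.
DCL = total CM / (EBIT − I) = R$8,266,929.60 / R$2,832,129.60 = 2.9190.
EPS therefore changes by 2.9190 × (-24.8%) = -72.4%.

-72.4%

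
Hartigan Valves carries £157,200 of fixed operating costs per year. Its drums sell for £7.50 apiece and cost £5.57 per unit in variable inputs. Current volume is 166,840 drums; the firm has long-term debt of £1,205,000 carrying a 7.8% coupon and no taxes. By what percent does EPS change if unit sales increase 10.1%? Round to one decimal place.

+45.9%

At 166,840 units, contribution = 166,840 × £1.93 = £322,001.20.
Operating income = contribution − fixed costs = £322,001.20 − £157,200 = £164,801.20.
After interest of £93,990.00, pre-tax earnings = £70,811.20.
Degree of combined leverage = contribution ÷ (EBIT − I) = £322,001.20 ÷ £70,811.20 = 4.5473.
EPS therefore changes by 4.5473 × (+10.1%) = +45.9%.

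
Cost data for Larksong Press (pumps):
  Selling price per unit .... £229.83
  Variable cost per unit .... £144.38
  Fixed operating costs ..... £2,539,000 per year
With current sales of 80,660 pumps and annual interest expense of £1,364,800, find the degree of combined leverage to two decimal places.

At 80,660 units, contribution = 80,660 × £85.45 = £6,892,397.00.
EBIT = £6,892,397.00 − £2,539,000 = £4,353,397.00. Interest = £1,364,800.00, so EBIT − I = £2,988,597.00.
Degree of total leverage = total CM / (EBIT − interest) = £6,892,397.00 / £2,988,597.00 = 2.3062.

2.31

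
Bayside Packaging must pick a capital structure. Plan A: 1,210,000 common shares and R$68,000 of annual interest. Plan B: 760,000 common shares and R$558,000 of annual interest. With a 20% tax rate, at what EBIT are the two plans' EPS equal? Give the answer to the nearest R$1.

R$1,385,556

At indifference, (EBIT − 68,000)(1 − t)/1,210,000 = (EBIT − 558,000)(1 − t)/760,000.
The (1 − t) factor cancels: (EBIT − 68,000) × 760,000 = (EBIT − 558,000) × 1,210,000.
Solving, EBIT = (558,000·1,210,000 − 68,000·760,000) / (1,210,000 − 760,000) = 623,500,000,000 / 450,000 = 1,385,555.56.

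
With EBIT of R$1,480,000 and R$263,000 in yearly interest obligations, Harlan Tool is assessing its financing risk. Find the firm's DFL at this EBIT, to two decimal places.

1.22

Annual interest charges come to R$263,000.00.
Degree of financial leverage = EBIT / (EBIT − interest) = R$1,480,000 / R$1,217,000.00 = 1.2161.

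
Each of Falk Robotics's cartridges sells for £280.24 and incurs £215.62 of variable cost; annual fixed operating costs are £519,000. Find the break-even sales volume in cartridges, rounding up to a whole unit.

Contribution margin per unit = £280.24 − £215.62 = £64.62.
Break-even Q = £519,000 / £64.62 = 8,031.57 → 8,032 cartridges.

8,032 cartridges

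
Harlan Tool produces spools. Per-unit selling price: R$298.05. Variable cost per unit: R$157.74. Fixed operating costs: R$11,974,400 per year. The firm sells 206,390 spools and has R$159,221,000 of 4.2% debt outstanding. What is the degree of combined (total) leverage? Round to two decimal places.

Contribution at this volume is 206,390 × R$140.31 = R$28,958,580.90.
EBIT = R$28,958,580.90 − R$11,974,400 = R$16,984,180.90. Interest = R$6,687,282.00, so EBIT − I = R$10,296,898.90.
Degree of total leverage = total CM / (EBIT − interest) = R$28,958,580.90 / R$10,296,898.90 = 2.8124.

2.81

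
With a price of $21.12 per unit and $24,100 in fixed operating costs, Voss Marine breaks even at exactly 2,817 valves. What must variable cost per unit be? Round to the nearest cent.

Contribution per unit must be FC / Q = $24,100 / 2,817 = $8.5552.
Variable cost per unit = $21.12 − $8.5552 = $12.56.

$12.56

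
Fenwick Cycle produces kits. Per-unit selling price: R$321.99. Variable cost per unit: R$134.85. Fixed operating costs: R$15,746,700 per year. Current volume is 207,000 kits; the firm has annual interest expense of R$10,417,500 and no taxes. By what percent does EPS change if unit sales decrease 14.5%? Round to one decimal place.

Total contribution margin = 207,000 × R$187.14 = R$38,737,980.00.
Operating income = contribution − fixed costs = R$38,737,980.00 − R$15,746,700 = R$22,991,280.00.
After interest of R$10,417,500.00, pre-tax earnings = R$12,573,780.00.
Degree of combined leverage = contribution ÷ (EBIT − I) = R$38,737,980.00 ÷ R$12,573,780.00 = 3.0809.
EPS therefore changes by 3.0809 × (-14.5%) = -44.7%.

-44.7%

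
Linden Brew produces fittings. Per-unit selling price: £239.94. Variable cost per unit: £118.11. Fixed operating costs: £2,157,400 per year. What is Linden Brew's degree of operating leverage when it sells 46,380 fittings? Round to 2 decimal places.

1.62

At 46,380 units, contribution = 46,380 × £121.83 = £5,650,475.40.
EBIT = £5,650,475.40 − £2,157,400 = £3,493,075.40.
So DOL = total CM / EBIT = £5,650,475.40 / £3,493,075.40 = 1.6176.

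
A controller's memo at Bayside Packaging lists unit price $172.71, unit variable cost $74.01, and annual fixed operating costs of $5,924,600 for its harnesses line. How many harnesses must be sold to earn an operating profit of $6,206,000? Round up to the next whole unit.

122,904 harnesses

Each unit contributes $172.71 − $74.01 = $98.70.
Required volume = (fixed costs + target profit) ÷ CM = ($5,924,600 + $6,206,000) ÷ $98.70 = 122,903.75, so 122,904 harnesses.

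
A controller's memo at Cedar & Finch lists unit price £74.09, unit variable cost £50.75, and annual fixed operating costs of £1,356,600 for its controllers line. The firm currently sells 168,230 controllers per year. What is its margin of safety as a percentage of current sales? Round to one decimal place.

65.5%

Contribution margin per unit = £74.09 − £50.75 = £23.34. Break-even units = £1,356,600 ÷ £23.34 = 58,123.39; break-even revenue = 58,123.39 × £74.09 = £4,306,362.21.
Current sales = 168,230 × £74.09 = £12,464,160.70.
Margin of safety = (£12,464,160.70 − £4,306,362.21) ÷ £12,464,160.70 = 65.5%.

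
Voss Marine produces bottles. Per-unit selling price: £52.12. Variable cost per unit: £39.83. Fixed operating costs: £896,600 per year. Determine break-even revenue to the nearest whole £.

CM per unit = £52.12 − £39.83 = £12.29; CM ratio = £12.29 / £52.12 = 0.2358.
Break-even sales = FC ÷ CM ratio = £896,600 × £52.12 / £12.29 = £3,802,343.

£3,802,343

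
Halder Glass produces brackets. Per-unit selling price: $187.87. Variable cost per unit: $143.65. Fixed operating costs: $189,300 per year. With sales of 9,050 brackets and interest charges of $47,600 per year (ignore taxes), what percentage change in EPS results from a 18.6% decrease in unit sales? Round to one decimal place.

Total contribution margin = 9,050 × $44.22 = $400,191.00.
Subtracting fixed costs: EBIT = $400,191.00 − $189,300 = $210,891.00.
Interest = $47,600.00, so EBIT − I = $163,291.00.
DCL = total CM / (EBIT − I) = $400,191.00 / $163,291.00 = 2.4508.
EPS therefore changes by 2.4508 × (-18.6%) = -45.6%.

-45.6%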